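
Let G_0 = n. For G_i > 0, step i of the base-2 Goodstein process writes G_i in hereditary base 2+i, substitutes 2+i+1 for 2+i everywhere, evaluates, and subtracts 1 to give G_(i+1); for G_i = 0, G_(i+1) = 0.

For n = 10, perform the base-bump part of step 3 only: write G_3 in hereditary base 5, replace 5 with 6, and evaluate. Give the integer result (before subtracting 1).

step 0: 10 = 2^(2 + 1) + 2; sub 3 for 2: 3^(3 + 1) + 3; = 84; G_1 = 84−1 = 83
step 1: 83 = 3^(3 + 1) + 2; sub 4 for 3: 4^(4 + 1) + 2; = 1026; G_2 = 1026−1 = 1025
step 2: 1025 = 4^(4 + 1) + 1; sub 5 for 4: 5^(5 + 1) + 1; = 15626; G_3 = 15626−1 = 15625

279936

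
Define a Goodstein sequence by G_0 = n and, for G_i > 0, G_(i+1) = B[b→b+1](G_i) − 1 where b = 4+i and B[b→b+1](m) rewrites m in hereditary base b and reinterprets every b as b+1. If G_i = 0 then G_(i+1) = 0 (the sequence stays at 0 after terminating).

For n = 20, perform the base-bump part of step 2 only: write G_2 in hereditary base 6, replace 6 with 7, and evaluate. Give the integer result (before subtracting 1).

52

base 4: 20 = 4^2 + 4; at 5: 5^2 + 5 = 30; next = 29
base 5: 29 = 5^2 + 4; at 6: 6^2 + 4 = 40; next = 39
base 6: 39 = 6^2 + 3; at 7: 7^2 + 3 = 52; next = 51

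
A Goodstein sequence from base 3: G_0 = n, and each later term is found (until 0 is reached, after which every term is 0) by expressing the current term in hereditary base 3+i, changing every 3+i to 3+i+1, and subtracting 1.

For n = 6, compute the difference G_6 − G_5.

6 —HB3→ 2·3 —bump→ 2·4 = 8 —(−1)→ 7
7 —HB4→ 4 + 3 —bump→ 5 + 3 = 8 —(−1)→ 7
7 —HB5→ 5 + 2 —bump→ 6 + 2 = 8 —(−1)→ 7
7 —HB6→ 6 + 1 —bump→ 7 + 1 = 8 —(−1)→ 7
7 —HB7→ 7 —bump→ 8 = 8 —(−1)→ 7
7 —HB8→ 7 —bump→ 7 = 7 —(−1)→ 6

-1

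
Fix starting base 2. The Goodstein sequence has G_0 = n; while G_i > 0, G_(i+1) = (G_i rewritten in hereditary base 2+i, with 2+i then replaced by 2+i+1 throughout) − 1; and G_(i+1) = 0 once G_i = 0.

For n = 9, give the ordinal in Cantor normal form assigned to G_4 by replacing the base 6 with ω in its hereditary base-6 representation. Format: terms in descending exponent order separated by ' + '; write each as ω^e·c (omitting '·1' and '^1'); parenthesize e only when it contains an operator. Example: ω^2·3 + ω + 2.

ω^ω·3 + ω^3·3 + ω^2·3 + ω·3 + 1

G_0 = 9. HB_2(9) = 2^(2 + 1) + 1. Bump = 82. G_1 = 81.
G_1 = 81. HB_3(81) = 3^(3 + 1). Bump = 1024. G_2 = 1023.
G_2 = 1023. HB_4(1023) = 3·4^4 + 3·4^3 + 3·4^2 + 3·4 + 3. Bump = 9843. G_3 = 9842.
G_3 = 9842. HB_5(9842) = 3·5^5 + 3·5^3 + 3·5^2 + 3·5 + 2. Bump = 140744. G_4 = 140743.
G_4 = 140743. HB_6(140743) = 3·6^6 + 3·6^3 + 3·6^2 + 3·6 + 1. Bump = 2471827. G_5 = 2471826.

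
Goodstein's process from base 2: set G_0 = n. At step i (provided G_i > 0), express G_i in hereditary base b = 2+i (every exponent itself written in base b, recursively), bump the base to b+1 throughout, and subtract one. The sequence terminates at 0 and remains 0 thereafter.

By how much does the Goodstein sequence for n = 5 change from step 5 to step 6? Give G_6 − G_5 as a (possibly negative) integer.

(0) 5|_2 = 2^2 + 1 ↦ 3^3 + 1|_3 = 28 ⇒ 27
(1) 27|_3 = 3^3 ↦ 4^4|_4 = 256 ⇒ 255
(2) 255|_4 = 3·4^3 + 3·4^2 + 3·4 + 3 ↦ 3·5^3 + 3·5^2 + 3·5 + 3|_5 = 468 ⇒ 467
(3) 467|_5 = 3·5^3 + 3·5^2 + 3·5 + 2 ↦ 3·6^3 + 3·6^2 + 3·6 + 2|_6 = 776 ⇒ 775
(4) 775|_6 = 3·6^3 + 3·6^2 + 3·6 + 1 ↦ 3·7^3 + 3·7^2 + 3·7 + 1|_7 = 1198 ⇒ 1197
(5) 1197|_7 = 3·7^3 + 3·7^2 + 3·7 ↦ 3·8^3 + 3·8^2 + 3·8|_8 = 1752 ⇒ 1751

554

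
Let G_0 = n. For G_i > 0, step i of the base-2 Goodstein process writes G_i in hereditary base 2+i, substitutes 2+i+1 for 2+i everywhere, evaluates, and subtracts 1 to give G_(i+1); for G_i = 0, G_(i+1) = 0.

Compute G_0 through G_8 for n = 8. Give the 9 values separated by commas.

8, 80, 553, 6310, 93395, 1647195, 33554571, 774841151, 20000000211

i=0: 8 = 2^(2 + 1) (b=2); 2→3: 3^(3 + 1) = 81; 81−1 = 80
i=1: 80 = 2·3^3 + 2·3^2 + 2·3 + 2 (b=3); 3→4: 2·4^4 + 2·4^2 + 2·4 + 2 = 554; 554−1 = 553
i=2: 553 = 2·4^4 + 2·4^2 + 2·4 + 1 (b=4); 4→5: 2·5^5 + 2·5^2 + 2·5 + 1 = 6311; 6311−1 = 6310
i=3: 6310 = 2·5^5 + 2·5^2 + 2·5 (b=5); 5→6: 2·6^6 + 2·6^2 + 2·6 = 93396; 93396−1 = 93395
i=4: 93395 = 2·6^6 + 2·6^2 + 6 + 5 (b=6); 6→7: 2·7^7 + 2·7^2 + 7 + 5 = 1647196; 1647196−1 = 1647195
i=5: 1647195 = 2·7^7 + 2·7^2 + 7 + 4 (b=7); 7→8: 2·8^8 + 2·8^2 + 8 + 4 = 33554572; 33554572−1 = 33554571
i=6: 33554571 = 2·8^8 + 2·8^2 + 8 + 3 (b=8); 8→9: 2·9^9 + 2·9^2 + 9 + 3 = 774841152; 774841152−1 = 774841151
i=7: 774841151 = 2·9^9 + 2·9^2 + 9 + 2 (b=9); 9→10: 2·10^10 + 2·10^2 + 10 + 2 = 20000000212; 20000000212−1 = 20000000211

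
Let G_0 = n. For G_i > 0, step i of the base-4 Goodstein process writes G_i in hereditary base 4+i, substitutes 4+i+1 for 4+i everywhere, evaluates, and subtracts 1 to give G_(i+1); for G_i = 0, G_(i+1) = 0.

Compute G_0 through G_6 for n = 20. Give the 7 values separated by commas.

20, 29, 39, 51, 65, 81, 99

[0] 20 ≡ 4^2 + 4 (base 4). Lift 5: 30. −1: 29.
[1] 29 ≡ 5^2 + 4 (base 5). Lift 6: 40. −1: 39.
[2] 39 ≡ 6^2 + 3 (base 6). Lift 7: 52. −1: 51.
[3] 51 ≡ 7^2 + 2 (base 7). Lift 8: 66. −1: 65.
[4] 65 ≡ 8^2 + 1 (base 8). Lift 9: 82. −1: 81.
[5] 81 ≡ 9^2 (base 9). Lift 10: 100. −1: 99.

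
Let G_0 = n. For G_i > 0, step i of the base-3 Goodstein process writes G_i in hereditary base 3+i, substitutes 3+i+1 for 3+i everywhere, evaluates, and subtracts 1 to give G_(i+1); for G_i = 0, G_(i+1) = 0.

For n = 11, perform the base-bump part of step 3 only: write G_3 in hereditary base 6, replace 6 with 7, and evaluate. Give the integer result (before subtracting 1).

40

(0) 11|_3 = 3^2 + 2 ↦ 4^2 + 2|_4 = 18 ⇒ 17
(1) 17|_4 = 4^2 + 1 ↦ 5^2 + 1|_5 = 26 ⇒ 25
(2) 25|_5 = 5^2 ↦ 6^2|_6 = 36 ⇒ 35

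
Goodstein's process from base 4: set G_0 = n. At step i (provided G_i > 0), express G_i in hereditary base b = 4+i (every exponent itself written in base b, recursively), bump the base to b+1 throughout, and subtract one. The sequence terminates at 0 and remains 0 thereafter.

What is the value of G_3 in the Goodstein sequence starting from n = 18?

48

G_0 = 18. HB_4(18) = 4^2 + 2. Bump = 27. G_1 = 26.
G_1 = 26. HB_5(26) = 5^2 + 1. Bump = 37. G_2 = 36.
G_2 = 36. HB_6(36) = 6^2. Bump = 49. G_3 = 48.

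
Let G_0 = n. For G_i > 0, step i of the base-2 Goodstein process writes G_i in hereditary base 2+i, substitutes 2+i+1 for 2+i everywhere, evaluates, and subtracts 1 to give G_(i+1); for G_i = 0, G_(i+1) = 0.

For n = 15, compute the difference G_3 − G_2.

17469

[0] 15 ≡ 2^(2 + 1) + 2^2 + 2 + 1 (base 2). Lift 3: 112. −1: 111.
[1] 111 ≡ 3^(3 + 1) + 3^3 + 3 (base 3). Lift 4: 1284. −1: 1283.
[2] 1283 ≡ 4^(4 + 1) + 4^4 + 3 (base 4). Lift 5: 18753. −1: 18752.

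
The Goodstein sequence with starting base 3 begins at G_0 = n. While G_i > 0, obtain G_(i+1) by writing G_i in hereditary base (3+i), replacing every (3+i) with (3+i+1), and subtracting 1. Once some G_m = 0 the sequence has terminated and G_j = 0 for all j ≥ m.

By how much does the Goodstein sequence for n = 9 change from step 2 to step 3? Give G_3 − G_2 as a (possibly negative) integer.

2

base 3: 9 = 3^2; at 4: 4^2 = 16; next = 15
base 4: 15 = 3·4 + 3; at 5: 3·5 + 3 = 18; next = 17
base 5: 17 = 3·5 + 2; at 6: 3·6 + 2 = 20; next = 19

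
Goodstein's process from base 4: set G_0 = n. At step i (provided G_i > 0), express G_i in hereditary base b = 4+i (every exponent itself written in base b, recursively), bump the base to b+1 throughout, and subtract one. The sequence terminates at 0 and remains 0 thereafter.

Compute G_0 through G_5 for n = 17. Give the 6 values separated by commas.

17, 25, 35, 39, 43, 47

G_0 = 17. HB_4(17) = 4^2 + 1. Bump = 26. G_1 = 25.
G_1 = 25. HB_5(25) = 5^2. Bump = 36. G_2 = 35.
G_2 = 35. HB_6(35) = 5·6 + 5. Bump = 40. G_3 = 39.
G_3 = 39. HB_7(39) = 5·7 + 4. Bump = 44. G_4 = 43.
G_4 = 43. HB_8(43) = 5·8 + 3. Bump = 48. G_5 = 47.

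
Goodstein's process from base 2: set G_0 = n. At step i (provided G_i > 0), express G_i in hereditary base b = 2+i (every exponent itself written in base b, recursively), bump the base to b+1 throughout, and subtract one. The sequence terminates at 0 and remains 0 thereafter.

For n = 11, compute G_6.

11 —HB2→ 2^(2 + 1) + 2 + 1 —bump→ 3^(3 + 1) + 3 + 1 = 85 —(−1)→ 84
84 —HB3→ 3^(3 + 1) + 3 —bump→ 4^(4 + 1) + 4 = 1028 —(−1)→ 1027
1027 —HB4→ 4^(4 + 1) + 3 —bump→ 5^(5 + 1) + 3 = 15628 —(−1)→ 15627
15627 —HB5→ 5^(5 + 1) + 2 —bump→ 6^(6 + 1) + 2 = 279938 —(−1)→ 279937
279937 —HB6→ 6^(6 + 1) + 1 —bump→ 7^(7 + 1) + 1 = 5764802 —(−1)→ 5764801
5764801 —HB7→ 7^(7 + 1) —bump→ 8^(8 + 1) = 134217728 —(−1)→ 134217727

134217727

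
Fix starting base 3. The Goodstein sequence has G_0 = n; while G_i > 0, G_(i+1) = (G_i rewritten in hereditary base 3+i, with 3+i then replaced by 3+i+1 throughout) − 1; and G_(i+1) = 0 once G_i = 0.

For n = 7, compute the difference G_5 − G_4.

0

7 —HB3→ 2·3 + 1 —bump→ 2·4 + 1 = 9 —(−1)→ 8
8 —HB4→ 2·4 —bump→ 2·5 = 10 —(−1)→ 9
9 —HB5→ 5 + 4 —bump→ 6 + 4 = 10 —(−1)→ 9
9 —HB6→ 6 + 3 —bump→ 7 + 3 = 10 —(−1)→ 9
9 —HB7→ 7 + 2 —bump→ 8 + 2 = 10 —(−1)→ 9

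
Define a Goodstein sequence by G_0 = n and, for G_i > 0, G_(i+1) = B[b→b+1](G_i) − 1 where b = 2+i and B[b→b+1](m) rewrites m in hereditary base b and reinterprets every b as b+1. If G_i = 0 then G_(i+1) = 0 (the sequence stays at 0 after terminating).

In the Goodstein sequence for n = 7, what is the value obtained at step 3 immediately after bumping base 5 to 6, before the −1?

G_0=7  [base 2] 2^2 + 2 + 1  →[2↦3]→  3^3 + 3 + 1 = 31  −1 ⇒ G_1=30
G_1=30  [base 3] 3^3 + 3  →[3↦4]→  4^4 + 4 = 260  −1 ⇒ G_2=259
G_2=259  [base 4] 4^4 + 3  →[4↦5]→  5^5 + 3 = 3128  −1 ⇒ G_3=3127
G_3=3127  [base 5] 5^5 + 2  →[5↦6]→  6^6 + 2 = 46658  −1 ⇒ G_4=46657

46658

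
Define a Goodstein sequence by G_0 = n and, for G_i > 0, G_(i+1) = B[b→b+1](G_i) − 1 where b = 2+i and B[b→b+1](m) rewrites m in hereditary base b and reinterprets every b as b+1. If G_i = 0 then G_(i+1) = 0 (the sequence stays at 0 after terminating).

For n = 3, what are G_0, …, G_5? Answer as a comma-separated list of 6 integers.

3, 3, 3, 2, 1, 0

G_0 = 3. HB_2(3) = 2 + 1. Bump = 4. G_1 = 3.
G_1 = 3. HB_3(3) = 3. Bump = 4. G_2 = 3.
G_2 = 3. HB_4(3) = 3. Bump = 3. G_3 = 2.
G_3 = 2. HB_5(2) = 2. Bump = 2. G_4 = 1.
G_4 = 1. HB_6(1) = 1. Bump = 1. G_5 = 0.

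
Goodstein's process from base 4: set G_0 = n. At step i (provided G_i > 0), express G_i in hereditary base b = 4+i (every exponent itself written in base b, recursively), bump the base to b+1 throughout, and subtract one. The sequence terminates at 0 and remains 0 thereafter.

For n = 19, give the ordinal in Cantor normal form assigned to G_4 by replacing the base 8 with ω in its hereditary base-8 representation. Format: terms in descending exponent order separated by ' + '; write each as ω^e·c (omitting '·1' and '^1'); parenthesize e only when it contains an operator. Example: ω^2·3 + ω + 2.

ω·7 + 7

G_0 = 19. HB_4(19) = 4^2 + 3. Bump = 28. G_1 = 27.
G_1 = 27. HB_5(27) = 5^2 + 2. Bump = 38. G_2 = 37.
G_2 = 37. HB_6(37) = 6^2 + 1. Bump = 50. G_3 = 49.
G_3 = 49. HB_7(49) = 7^2. Bump = 64. G_4 = 63.
G_4 = 63. HB_8(63) = 7·8 + 7. Bump = 70. G_5 = 69.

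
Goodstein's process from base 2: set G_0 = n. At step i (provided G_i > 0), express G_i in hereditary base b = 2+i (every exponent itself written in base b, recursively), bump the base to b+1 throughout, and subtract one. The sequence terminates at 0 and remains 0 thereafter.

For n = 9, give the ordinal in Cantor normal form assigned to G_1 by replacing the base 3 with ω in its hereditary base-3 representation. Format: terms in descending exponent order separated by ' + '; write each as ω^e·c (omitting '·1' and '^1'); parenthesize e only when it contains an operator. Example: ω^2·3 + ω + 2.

ω^(ω + 1)

G_0 = 9. HB_2(9) = 2^(2 + 1) + 1. Bump = 82. G_1 = 81.
G_1 = 81. HB_3(81) = 3^(3 + 1). Bump = 1024. G_2 = 1023.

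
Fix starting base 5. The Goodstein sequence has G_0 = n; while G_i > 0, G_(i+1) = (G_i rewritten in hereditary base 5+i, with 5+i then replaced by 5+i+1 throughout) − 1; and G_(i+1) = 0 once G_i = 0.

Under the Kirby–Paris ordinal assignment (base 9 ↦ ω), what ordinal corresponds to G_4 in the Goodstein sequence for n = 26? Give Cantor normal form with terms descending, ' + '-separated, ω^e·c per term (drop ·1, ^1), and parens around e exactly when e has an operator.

ω·6 + 4

(0) 26|_5 = 5^2 + 1 ↦ 6^2 + 1|_6 = 37 ⇒ 36
(1) 36|_6 = 6^2 ↦ 7^2|_7 = 49 ⇒ 48
(2) 48|_7 = 6·7 + 6 ↦ 6·8 + 6|_8 = 54 ⇒ 53
(3) 53|_8 = 6·8 + 5 ↦ 6·9 + 5|_9 = 59 ⇒ 58
(4) 58|_9 = 6·9 + 4 ↦ 6·10 + 4|_10 = 64 ⇒ 63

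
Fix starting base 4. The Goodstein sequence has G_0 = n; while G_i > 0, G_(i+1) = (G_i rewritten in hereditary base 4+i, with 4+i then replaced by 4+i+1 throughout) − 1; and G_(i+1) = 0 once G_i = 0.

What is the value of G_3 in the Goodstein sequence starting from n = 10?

13

i=0: 10 = 2·4 + 2 (b=4); 4→5: 2·5 + 2 = 12; 12−1 = 11
i=1: 11 = 2·5 + 1 (b=5); 5→6: 2·6 + 1 = 13; 13−1 = 12
i=2: 12 = 2·6 (b=6); 6→7: 2·7 = 14; 14−1 = 13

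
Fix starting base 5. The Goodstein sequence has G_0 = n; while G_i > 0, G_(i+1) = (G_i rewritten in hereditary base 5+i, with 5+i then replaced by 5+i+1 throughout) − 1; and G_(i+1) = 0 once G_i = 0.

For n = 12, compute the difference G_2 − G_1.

1

i=0: 12 = 2·5 + 2 (b=5); 5→6: 2·6 + 2 = 14; 14−1 = 13
i=1: 13 = 2·6 + 1 (b=6); 6→7: 2·7 + 1 = 15; 15−1 = 14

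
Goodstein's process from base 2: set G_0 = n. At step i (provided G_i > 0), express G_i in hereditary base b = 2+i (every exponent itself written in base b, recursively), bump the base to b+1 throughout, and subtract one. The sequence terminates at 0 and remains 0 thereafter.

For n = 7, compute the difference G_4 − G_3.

base 2: 7 = 2^2 + 2 + 1; at 3: 3^3 + 3 + 1 = 31; next = 30
base 3: 30 = 3^3 + 3; at 4: 4^4 + 4 = 260; next = 259
base 4: 259 = 4^4 + 3; at 5: 5^5 + 3 = 3128; next = 3127
base 5: 3127 = 5^5 + 2; at 6: 6^6 + 2 = 46658; next = 46657

43530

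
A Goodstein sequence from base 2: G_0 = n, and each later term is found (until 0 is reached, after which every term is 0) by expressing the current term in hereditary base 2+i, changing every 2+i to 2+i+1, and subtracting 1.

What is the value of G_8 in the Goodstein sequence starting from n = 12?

G_0 = 12. HB_2(12) = 2^(2 + 1) + 2^2. Bump = 108. G_1 = 107.
G_1 = 107. HB_3(107) = 3^(3 + 1) + 2·3^2 + 2·3 + 2. Bump = 1066. G_2 = 1065.
G_2 = 1065. HB_4(1065) = 4^(4 + 1) + 2·4^2 + 2·4 + 1. Bump = 15686. G_3 = 15685.
G_3 = 15685. HB_5(15685) = 5^(5 + 1) + 2·5^2 + 2·5. Bump = 280020. G_4 = 280019.
G_4 = 280019. HB_6(280019) = 6^(6 + 1) + 2·6^2 + 6 + 5. Bump = 5764911. G_5 = 5764910.
G_5 = 5764910. HB_7(5764910) = 7^(7 + 1) + 2·7^2 + 7 + 4. Bump = 134217868. G_6 = 134217867.
G_6 = 134217867. HB_8(134217867) = 8^(8 + 1) + 2·8^2 + 8 + 3. Bump = 3486784575. G_7 = 3486784574.
G_7 = 3486784574. HB_9(3486784574) = 9^(9 + 1) + 2·9^2 + 9 + 2. Bump = 100000000212. G_8 = 100000000211.
G_8 = 100000000211. HB_10(100000000211) = 10^(10 + 1) + 2·10^2 + 10 + 1. Bump = 3138428376975. G_9 = 3138428376974.

100000000211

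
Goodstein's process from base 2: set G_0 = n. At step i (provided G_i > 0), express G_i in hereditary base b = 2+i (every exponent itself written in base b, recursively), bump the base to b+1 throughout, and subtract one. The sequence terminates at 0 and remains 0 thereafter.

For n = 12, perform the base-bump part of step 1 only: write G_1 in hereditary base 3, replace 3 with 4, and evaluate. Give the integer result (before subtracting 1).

G_0 = 12. HB_2(12) = 2^(2 + 1) + 2^2. Bump = 108. G_1 = 107.
G_1 = 107. HB_3(107) = 3^(3 + 1) + 2·3^2 + 2·3 + 2. Bump = 1066. G_2 = 1065.

1066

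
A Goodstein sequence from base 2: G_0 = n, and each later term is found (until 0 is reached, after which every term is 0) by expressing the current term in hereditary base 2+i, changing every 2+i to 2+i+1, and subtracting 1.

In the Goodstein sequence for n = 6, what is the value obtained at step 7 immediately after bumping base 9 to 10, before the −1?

step 0: 6 = 2^2 + 2; sub 3 for 2: 3^3 + 3; = 30; G_1 = 30−1 = 29
step 1: 29 = 3^3 + 2; sub 4 for 3: 4^4 + 2; = 258; G_2 = 258−1 = 257
step 2: 257 = 4^4 + 1; sub 5 for 4: 5^5 + 1; = 3126; G_3 = 3126−1 = 3125
step 3: 3125 = 5^5; sub 6 for 5: 6^6; = 46656; G_4 = 46656−1 = 46655
step 4: 46655 = 5·6^5 + 5·6^4 + 5·6^3 + 5·6^2 + 5·6 + 5; sub 7 for 6: 5·7^5 + 5·7^4 + 5·7^3 + 5·7^2 + 5·7 + 5; = 98040; G_5 = 98040−1 = 98039
step 5: 98039 = 5·7^5 + 5·7^4 + 5·7^3 + 5·7^2 + 5·7 + 4; sub 8 for 7: 5·8^5 + 5·8^4 + 5·8^3 + 5·8^2 + 5·8 + 4; = 187244; G_6 = 187244−1 = 187243
step 6: 187243 = 5·8^5 + 5·8^4 + 5·8^3 + 5·8^2 + 5·8 + 3; sub 9 for 8: 5·9^5 + 5·9^4 + 5·9^3 + 5·9^2 + 5·9 + 3; = 332148; G_7 = 332148−1 = 332147
step 7: 332147 = 5·9^5 + 5·9^4 + 5·9^3 + 5·9^2 + 5·9 + 2; sub 10 for 9: 5·10^5 + 5·10^4 + 5·10^3 + 5·10^2 + 5·10 + 2; = 555552; G_8 = 555552−1 = 555551

555552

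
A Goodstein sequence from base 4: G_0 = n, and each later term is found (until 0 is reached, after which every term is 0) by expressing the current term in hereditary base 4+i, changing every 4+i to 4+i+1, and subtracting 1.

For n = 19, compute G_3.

19 —HB4→ 4^2 + 3 —bump→ 5^2 + 3 = 28 —(−1)→ 27
27 —HB5→ 5^2 + 2 —bump→ 6^2 + 2 = 38 —(−1)→ 37
37 —HB6→ 6^2 + 1 —bump→ 7^2 + 1 = 50 —(−1)→ 49
49 —HB7→ 7^2 —bump→ 8^2 = 64 —(−1)→ 63

49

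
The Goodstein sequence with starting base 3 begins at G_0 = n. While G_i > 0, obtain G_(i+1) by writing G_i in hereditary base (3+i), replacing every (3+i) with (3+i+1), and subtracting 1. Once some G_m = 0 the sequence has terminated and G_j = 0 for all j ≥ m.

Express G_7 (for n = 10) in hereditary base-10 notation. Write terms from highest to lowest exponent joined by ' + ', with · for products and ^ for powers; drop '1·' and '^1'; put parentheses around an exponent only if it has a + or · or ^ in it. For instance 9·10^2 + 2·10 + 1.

(0) 10|_3 = 3^2 + 1 ↦ 4^2 + 1|_4 = 17 ⇒ 16
(1) 16|_4 = 4^2 ↦ 5^2|_5 = 25 ⇒ 24
(2) 24|_5 = 4·5 + 4 ↦ 4·6 + 4|_6 = 28 ⇒ 27
(3) 27|_6 = 4·6 + 3 ↦ 4·7 + 3|_7 = 31 ⇒ 30
(4) 30|_7 = 4·7 + 2 ↦ 4·8 + 2|_8 = 34 ⇒ 33
(5) 33|_8 = 4·8 + 1 ↦ 4·9 + 1|_9 = 37 ⇒ 36
(6) 36|_9 = 4·9 ↦ 4·10|_10 = 40 ⇒ 39
(7) 39|_10 = 3·10 + 9 ↦ 3·11 + 9|_11 = 42 ⇒ 41

3·10 + 9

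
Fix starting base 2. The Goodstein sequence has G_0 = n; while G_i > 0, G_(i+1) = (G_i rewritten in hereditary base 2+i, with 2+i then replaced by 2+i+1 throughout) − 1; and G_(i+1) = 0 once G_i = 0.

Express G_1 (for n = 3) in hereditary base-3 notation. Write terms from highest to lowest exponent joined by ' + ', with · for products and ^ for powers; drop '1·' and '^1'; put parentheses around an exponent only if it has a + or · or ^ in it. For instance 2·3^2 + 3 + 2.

i=0: 3 = 2 + 1 (b=2); 2→3: 3 + 1 = 4; 4−1 = 3
i=1: 3 = 3 (b=3); 3→4: 4 = 4; 4−1 = 3

3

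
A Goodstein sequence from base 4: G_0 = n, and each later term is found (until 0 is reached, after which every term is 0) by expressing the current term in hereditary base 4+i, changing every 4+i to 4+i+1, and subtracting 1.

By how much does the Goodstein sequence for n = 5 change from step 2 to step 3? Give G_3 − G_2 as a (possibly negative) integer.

-1

base 4: 5 = 4 + 1; at 5: 5 + 1 = 6; next = 5
base 5: 5 = 5; at 6: 6 = 6; next = 5
base 6: 5 = 5; at 7: 5 = 5; next = 4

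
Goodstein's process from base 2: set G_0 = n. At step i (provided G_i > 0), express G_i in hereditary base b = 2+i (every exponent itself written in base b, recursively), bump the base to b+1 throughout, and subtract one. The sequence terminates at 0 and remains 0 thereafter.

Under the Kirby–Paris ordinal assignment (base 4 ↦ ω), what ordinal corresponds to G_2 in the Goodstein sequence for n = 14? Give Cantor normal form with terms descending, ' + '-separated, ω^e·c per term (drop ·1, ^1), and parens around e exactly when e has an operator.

ω^(ω + 1) + ω^ω + 1

i=0: 14 = 2^(2 + 1) + 2^2 + 2 (b=2); 2→3: 3^(3 + 1) + 3^3 + 3 = 111; 111−1 = 110
i=1: 110 = 3^(3 + 1) + 3^3 + 2 (b=3); 3→4: 4^(4 + 1) + 4^4 + 2 = 1282; 1282−1 = 1281
i=2: 1281 = 4^(4 + 1) + 4^4 + 1 (b=4); 4→5: 5^(5 + 1) + 5^5 + 1 = 18751; 18751−1 = 18750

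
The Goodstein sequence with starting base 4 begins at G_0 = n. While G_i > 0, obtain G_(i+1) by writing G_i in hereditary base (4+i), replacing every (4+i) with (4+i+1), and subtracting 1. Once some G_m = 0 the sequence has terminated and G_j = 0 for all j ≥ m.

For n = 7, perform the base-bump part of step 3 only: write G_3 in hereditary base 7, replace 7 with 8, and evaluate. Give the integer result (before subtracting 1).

base 4: 7 = 4 + 3; at 5: 5 + 3 = 8; next = 7
base 5: 7 = 5 + 2; at 6: 6 + 2 = 8; next = 7
base 6: 7 = 6 + 1; at 7: 7 + 1 = 8; next = 7
base 7: 7 = 7; at 8: 8 = 8; next = 7

8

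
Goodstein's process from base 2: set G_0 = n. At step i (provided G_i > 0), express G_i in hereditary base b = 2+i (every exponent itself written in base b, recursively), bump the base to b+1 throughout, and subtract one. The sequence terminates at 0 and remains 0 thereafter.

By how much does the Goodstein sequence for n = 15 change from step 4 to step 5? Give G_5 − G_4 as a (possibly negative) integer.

i=0: 15 = 2^(2 + 1) + 2^2 + 2 + 1 (b=2); 2→3: 3^(3 + 1) + 3^3 + 3 + 1 = 112; 112−1 = 111
i=1: 111 = 3^(3 + 1) + 3^3 + 3 (b=3); 3→4: 4^(4 + 1) + 4^4 + 4 = 1284; 1284−1 = 1283
i=2: 1283 = 4^(4 + 1) + 4^4 + 3 (b=4); 4→5: 5^(5 + 1) + 5^5 + 3 = 18753; 18753−1 = 18752
i=3: 18752 = 5^(5 + 1) + 5^5 + 2 (b=5); 5→6: 6^(6 + 1) + 6^6 + 2 = 326594; 326594−1 = 326593
i=4: 326593 = 6^(6 + 1) + 6^6 + 1 (b=6); 6→7: 7^(7 + 1) + 7^7 + 1 = 6588345; 6588345−1 = 6588344

6261751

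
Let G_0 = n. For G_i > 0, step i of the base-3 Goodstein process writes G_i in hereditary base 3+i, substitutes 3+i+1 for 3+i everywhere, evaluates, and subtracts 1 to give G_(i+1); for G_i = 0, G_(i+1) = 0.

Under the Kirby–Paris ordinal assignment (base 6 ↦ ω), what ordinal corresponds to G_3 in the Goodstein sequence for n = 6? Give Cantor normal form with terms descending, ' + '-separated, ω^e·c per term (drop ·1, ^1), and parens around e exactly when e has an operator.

(0) 6|_3 = 2·3 ↦ 2·4|_4 = 8 ⇒ 7
(1) 7|_4 = 4 + 3 ↦ 5 + 3|_5 = 8 ⇒ 7
(2) 7|_5 = 5 + 2 ↦ 6 + 2|_6 = 8 ⇒ 7
(3) 7|_6 = 6 + 1 ↦ 7 + 1|_7 = 8 ⇒ 7

ω + 1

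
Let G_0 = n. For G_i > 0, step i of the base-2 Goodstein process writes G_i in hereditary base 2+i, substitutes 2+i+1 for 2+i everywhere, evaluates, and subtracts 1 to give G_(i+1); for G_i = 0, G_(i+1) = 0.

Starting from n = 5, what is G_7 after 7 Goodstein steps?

[0] 5 ≡ 2^2 + 1 (base 2). Lift 3: 28. −1: 27.
[1] 27 ≡ 3^3 (base 3). Lift 4: 256. −1: 255.
[2] 255 ≡ 3·4^3 + 3·4^2 + 3·4 + 3 (base 4). Lift 5: 468. −1: 467.
[3] 467 ≡ 3·5^3 + 3·5^2 + 3·5 + 2 (base 5). Lift 6: 776. −1: 775.
[4] 775 ≡ 3·6^3 + 3·6^2 + 3·6 + 1 (base 6). Lift 7: 1198. −1: 1197.
[5] 1197 ≡ 3·7^3 + 3·7^2 + 3·7 (base 7). Lift 8: 1752. −1: 1751.
[6] 1751 ≡ 3·8^3 + 3·8^2 + 2·8 + 7 (base 8). Lift 9: 2455. −1: 2454.
[7] 2454 ≡ 3·9^3 + 3·9^2 + 2·9 + 6 (base 9). Lift 10: 3326. −1: 3325.

2454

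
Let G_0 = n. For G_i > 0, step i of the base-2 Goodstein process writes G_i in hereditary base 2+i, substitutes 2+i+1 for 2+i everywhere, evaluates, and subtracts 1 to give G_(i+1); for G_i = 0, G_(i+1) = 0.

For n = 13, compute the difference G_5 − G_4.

[0] 13 ≡ 2^(2 + 1) + 2^2 + 1 (base 2). Lift 3: 109. −1: 108.
[1] 108 ≡ 3^(3 + 1) + 3^3 (base 3). Lift 4: 1280. −1: 1279.
[2] 1279 ≡ 4^(4 + 1) + 3·4^3 + 3·4^2 + 3·4 + 3 (base 4). Lift 5: 16093. −1: 16092.
[3] 16092 ≡ 5^(5 + 1) + 3·5^3 + 3·5^2 + 3·5 + 2 (base 5). Lift 6: 280712. −1: 280711.
[4] 280711 ≡ 6^(6 + 1) + 3·6^3 + 3·6^2 + 3·6 + 1 (base 6). Lift 7: 5765999. −1: 5765998.

5485287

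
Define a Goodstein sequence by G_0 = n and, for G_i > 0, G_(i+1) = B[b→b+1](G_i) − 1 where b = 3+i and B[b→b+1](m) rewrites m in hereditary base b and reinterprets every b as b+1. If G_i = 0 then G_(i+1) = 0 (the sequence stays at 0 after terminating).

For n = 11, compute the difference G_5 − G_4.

G_0 = 11. HB_3(11) = 3^2 + 2. Bump = 18. G_1 = 17.
G_1 = 17. HB_4(17) = 4^2 + 1. Bump = 26. G_2 = 25.
G_2 = 25. HB_5(25) = 5^2. Bump = 36. G_3 = 35.
G_3 = 35. HB_6(35) = 5·6 + 5. Bump = 40. G_4 = 39.
G_4 = 39. HB_7(39) = 5·7 + 4. Bump = 44. G_5 = 43.

4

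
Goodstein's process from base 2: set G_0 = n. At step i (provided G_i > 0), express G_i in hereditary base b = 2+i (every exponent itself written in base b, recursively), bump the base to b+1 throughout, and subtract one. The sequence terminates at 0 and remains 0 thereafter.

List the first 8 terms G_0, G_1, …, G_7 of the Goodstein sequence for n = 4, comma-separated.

G_0=4  [base 2] 2^2  →[2↦3]→  3^3 = 27  −1 ⇒ G_1=26
G_1=26  [base 3] 2·3^2 + 2·3 + 2  →[3↦4]→  2·4^2 + 2·4 + 2 = 42  −1 ⇒ G_2=41
G_2=41  [base 4] 2·4^2 + 2·4 + 1  →[4↦5]→  2·5^2 + 2·5 + 1 = 61  −1 ⇒ G_3=60
G_3=60  [base 5] 2·5^2 + 2·5  →[5↦6]→  2·6^2 + 2·6 = 84  −1 ⇒ G_4=83
G_4=83  [base 6] 2·6^2 + 6 + 5  →[6↦7]→  2·7^2 + 7 + 5 = 110  −1 ⇒ G_5=109
G_5=109  [base 7] 2·7^2 + 7 + 4  →[7↦8]→  2·8^2 + 8 + 4 = 140  −1 ⇒ G_6=139
G_6=139  [base 8] 2·8^2 + 8 + 3  →[8↦9]→  2·9^2 + 9 + 3 = 174  −1 ⇒ G_7=173

4, 26, 41, 60, 83, 109, 139, 173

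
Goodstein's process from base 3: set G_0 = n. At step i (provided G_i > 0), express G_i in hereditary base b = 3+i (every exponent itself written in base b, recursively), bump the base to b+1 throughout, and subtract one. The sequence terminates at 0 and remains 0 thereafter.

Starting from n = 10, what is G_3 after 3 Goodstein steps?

27

G_0=10  [base 3] 3^2 + 1  →[3↦4]→  4^2 + 1 = 17  −1 ⇒ G_1=16
G_1=16  [base 4] 4^2  →[4↦5]→  5^2 = 25  −1 ⇒ G_2=24
G_2=24  [base 5] 4·5 + 4  →[5↦6]→  4·6 + 4 = 28  −1 ⇒ G_3=27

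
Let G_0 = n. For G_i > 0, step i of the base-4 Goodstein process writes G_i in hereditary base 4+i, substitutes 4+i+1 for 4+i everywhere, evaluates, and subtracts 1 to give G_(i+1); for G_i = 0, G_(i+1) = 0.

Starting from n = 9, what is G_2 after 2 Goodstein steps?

9 —HB4→ 2·4 + 1 —bump→ 2·5 + 1 = 11 —(−1)→ 10
10 —HB5→ 2·5 —bump→ 2·6 = 12 —(−1)→ 11
11 —HB6→ 6 + 5 —bump→ 7 + 5 = 12 —(−1)→ 11

11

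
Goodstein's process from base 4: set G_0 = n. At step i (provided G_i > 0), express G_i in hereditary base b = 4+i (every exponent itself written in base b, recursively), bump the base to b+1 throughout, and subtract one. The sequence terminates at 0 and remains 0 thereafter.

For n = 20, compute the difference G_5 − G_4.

16

G_0 = 20. HB_4(20) = 4^2 + 4. Bump = 30. G_1 = 29.
G_1 = 29. HB_5(29) = 5^2 + 4. Bump = 40. G_2 = 39.
G_2 = 39. HB_6(39) = 6^2 + 3. Bump = 52. G_3 = 51.
G_3 = 51. HB_7(51) = 7^2 + 2. Bump = 66. G_4 = 65.
G_4 = 65. HB_8(65) = 8^2 + 1. Bump = 82. G_5 = 81.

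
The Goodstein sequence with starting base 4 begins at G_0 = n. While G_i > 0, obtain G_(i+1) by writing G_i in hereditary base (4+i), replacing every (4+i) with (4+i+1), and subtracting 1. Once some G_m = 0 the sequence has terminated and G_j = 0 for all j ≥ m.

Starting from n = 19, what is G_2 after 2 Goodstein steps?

G_0=19  [base 4] 4^2 + 3  →[4↦5]→  5^2 + 3 = 28  −1 ⇒ G_1=27
G_1=27  [base 5] 5^2 + 2  →[5↦6]→  6^2 + 2 = 38  −1 ⇒ G_2=37
G_2=37  [base 6] 6^2 + 1  →[6↦7]→  7^2 + 1 = 50  −1 ⇒ G_3=49

37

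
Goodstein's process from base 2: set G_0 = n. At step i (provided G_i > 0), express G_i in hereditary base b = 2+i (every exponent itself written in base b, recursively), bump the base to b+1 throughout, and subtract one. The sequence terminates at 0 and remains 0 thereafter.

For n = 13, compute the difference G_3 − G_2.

14813

step 0: 13 = 2^(2 + 1) + 2^2 + 1; sub 3 for 2: 3^(3 + 1) + 3^3 + 1; = 109; G_1 = 109−1 = 108
step 1: 108 = 3^(3 + 1) + 3^3; sub 4 for 3: 4^(4 + 1) + 4^4; = 1280; G_2 = 1280−1 = 1279
step 2: 1279 = 4^(4 + 1) + 3·4^3 + 3·4^2 + 3·4 + 3; sub 5 for 4: 5^(5 + 1) + 3·5^3 + 3·5^2 + 3·5 + 3; = 16093; G_3 = 16093−1 = 16092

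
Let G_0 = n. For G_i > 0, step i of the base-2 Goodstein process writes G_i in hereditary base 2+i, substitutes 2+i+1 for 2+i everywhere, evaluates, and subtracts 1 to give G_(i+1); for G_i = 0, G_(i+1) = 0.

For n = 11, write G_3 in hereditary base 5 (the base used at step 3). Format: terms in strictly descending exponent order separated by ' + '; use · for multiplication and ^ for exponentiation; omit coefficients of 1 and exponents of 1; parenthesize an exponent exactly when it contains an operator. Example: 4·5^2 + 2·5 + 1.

5^(5 + 1) + 2

(0) 11|_2 = 2^(2 + 1) + 2 + 1 ↦ 3^(3 + 1) + 3 + 1|_3 = 85 ⇒ 84
(1) 84|_3 = 3^(3 + 1) + 3 ↦ 4^(4 + 1) + 4|_4 = 1028 ⇒ 1027
(2) 1027|_4 = 4^(4 + 1) + 3 ↦ 5^(5 + 1) + 3|_5 = 15628 ⇒ 15627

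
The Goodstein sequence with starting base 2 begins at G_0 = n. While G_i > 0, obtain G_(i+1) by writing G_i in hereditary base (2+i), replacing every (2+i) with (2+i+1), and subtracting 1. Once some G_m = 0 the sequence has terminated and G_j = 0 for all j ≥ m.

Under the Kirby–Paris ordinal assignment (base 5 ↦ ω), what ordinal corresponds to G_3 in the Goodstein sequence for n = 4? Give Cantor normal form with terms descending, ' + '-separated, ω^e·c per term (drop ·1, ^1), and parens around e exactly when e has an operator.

(0) 4|_2 = 2^2 ↦ 3^3|_3 = 27 ⇒ 26
(1) 26|_3 = 2·3^2 + 2·3 + 2 ↦ 2·4^2 + 2·4 + 2|_4 = 42 ⇒ 41
(2) 41|_4 = 2·4^2 + 2·4 + 1 ↦ 2·5^2 + 2·5 + 1|_5 = 61 ⇒ 60
(3) 60|_5 = 2·5^2 + 2·5 ↦ 2·6^2 + 2·6|_6 = 84 ⇒ 83

ω^2·2 + ω·2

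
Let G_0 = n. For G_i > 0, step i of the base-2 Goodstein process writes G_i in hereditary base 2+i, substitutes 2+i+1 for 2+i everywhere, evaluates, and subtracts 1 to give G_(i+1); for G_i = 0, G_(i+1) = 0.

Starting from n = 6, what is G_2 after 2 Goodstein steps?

base 2: 6 = 2^2 + 2; at 3: 3^3 + 3 = 30; next = 29
base 3: 29 = 3^3 + 2; at 4: 4^4 + 2 = 258; next = 257

257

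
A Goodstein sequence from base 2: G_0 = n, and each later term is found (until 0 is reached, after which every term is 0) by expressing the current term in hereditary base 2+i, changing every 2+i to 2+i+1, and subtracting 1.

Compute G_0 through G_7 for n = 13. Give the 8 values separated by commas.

G_0=13  [base 2] 2^(2 + 1) + 2^2 + 1  →[2↦3]→  3^(3 + 1) + 3^3 + 1 = 109  −1 ⇒ G_1=108
G_1=108  [base 3] 3^(3 + 1) + 3^3  →[3↦4]→  4^(4 + 1) + 4^4 = 1280  −1 ⇒ G_2=1279
G_2=1279  [base 4] 4^(4 + 1) + 3·4^3 + 3·4^2 + 3·4 + 3  →[4↦5]→  5^(5 + 1) + 3·5^3 + 3·5^2 + 3·5 + 3 = 16093  −1 ⇒ G_3=16092
G_3=16092  [base 5] 5^(5 + 1) + 3·5^3 + 3·5^2 + 3·5 + 2  →[5↦6]→  6^(6 + 1) + 3·6^3 + 3·6^2 + 3·6 + 2 = 280712  −1 ⇒ G_4=280711
G_4=280711  [base 6] 6^(6 + 1) + 3·6^3 + 3·6^2 + 3·6 + 1  →[6↦7]→  7^(7 + 1) + 3·7^3 + 3·7^2 + 3·7 + 1 = 5765999  −1 ⇒ G_5=5765998
G_5=5765998  [base 7] 7^(7 + 1) + 3·7^3 + 3·7^2 + 3·7  →[7↦8]→  8^(8 + 1) + 3·8^3 + 3·8^2 + 3·8 = 134219480  −1 ⇒ G_6=134219479
G_6=134219479  [base 8] 8^(8 + 1) + 3·8^3 + 3·8^2 + 2·8 + 7  →[8↦9]→  9^(9 + 1) + 3·9^3 + 3·9^2 + 2·9 + 7 = 3486786856  −1 ⇒ G_7=3486786855

13, 108, 1279, 16092, 280711, 5765998, 134219479, 3486786855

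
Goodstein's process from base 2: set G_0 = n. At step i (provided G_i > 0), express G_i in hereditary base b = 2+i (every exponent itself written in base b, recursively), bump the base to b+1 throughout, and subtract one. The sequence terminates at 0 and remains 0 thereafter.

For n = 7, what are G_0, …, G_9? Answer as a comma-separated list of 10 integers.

(0) 7|_2 = 2^2 + 2 + 1 ↦ 3^3 + 3 + 1|_3 = 31 ⇒ 30
(1) 30|_3 = 3^3 + 3 ↦ 4^4 + 4|_4 = 260 ⇒ 259
(2) 259|_4 = 4^4 + 3 ↦ 5^5 + 3|_5 = 3128 ⇒ 3127
(3) 3127|_5 = 5^5 + 2 ↦ 6^6 + 2|_6 = 46658 ⇒ 46657
(4) 46657|_6 = 6^6 + 1 ↦ 7^7 + 1|_7 = 823544 ⇒ 823543
(5) 823543|_7 = 7^7 ↦ 8^8|_8 = 16777216 ⇒ 16777215
(6) 16777215|_8 = 7·8^7 + 7·8^6 + 7·8^5 + 7·8^4 + 7·8^3 + 7·8^2 + 7·8 + 7 ↦ 7·9^7 + 7·9^6 + 7·9^5 + 7·9^4 + 7·9^3 + 7·9^2 + 7·9 + 7|_9 = 37665880 ⇒ 37665879
(7) 37665879|_9 = 7·9^7 + 7·9^6 + 7·9^5 + 7·9^4 + 7·9^3 + 7·9^2 + 7·9 + 6 ↦ 7·10^7 + 7·10^6 + 7·10^5 + 7·10^4 + 7·10^3 + 7·10^2 + 7·10 + 6|_10 = 77777776 ⇒ 77777775
(8) 77777775|_10 = 7·10^7 + 7·10^6 + 7·10^5 + 7·10^4 + 7·10^3 + 7·10^2 + 7·10 + 5 ↦ 7·11^7 + 7·11^6 + 7·11^5 + 7·11^4 + 7·11^3 + 7·11^2 + 7·11 + 5|_11 = 150051214 ⇒ 150051213

7, 30, 259, 3127, 46657, 823543, 16777215, 37665879, 77777775, 150051213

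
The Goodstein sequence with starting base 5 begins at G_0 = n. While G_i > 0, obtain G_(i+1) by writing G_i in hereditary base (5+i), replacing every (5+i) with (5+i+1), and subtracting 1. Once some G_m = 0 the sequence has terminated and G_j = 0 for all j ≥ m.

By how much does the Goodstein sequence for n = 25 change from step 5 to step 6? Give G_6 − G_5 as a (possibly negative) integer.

4

step 0: 25 = 5^2; sub 6 for 5: 6^2; = 36; G_1 = 36−1 = 35
step 1: 35 = 5·6 + 5; sub 7 for 6: 5·7 + 5; = 40; G_2 = 40−1 = 39
step 2: 39 = 5·7 + 4; sub 8 for 7: 5·8 + 4; = 44; G_3 = 44−1 = 43
step 3: 43 = 5·8 + 3; sub 9 for 8: 5·9 + 3; = 48; G_4 = 48−1 = 47
step 4: 47 = 5·9 + 2; sub 10 for 9: 5·10 + 2; = 52; G_5 = 52−1 = 51
step 5: 51 = 5·10 + 1; sub 11 for 10: 5·11 + 1; = 56; G_6 = 56−1 = 55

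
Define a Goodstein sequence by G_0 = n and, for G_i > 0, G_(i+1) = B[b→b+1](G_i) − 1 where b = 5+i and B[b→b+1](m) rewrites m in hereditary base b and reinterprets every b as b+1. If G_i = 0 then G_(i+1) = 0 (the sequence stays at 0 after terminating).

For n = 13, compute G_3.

(0) 13|_5 = 2·5 + 3 ↦ 2·6 + 3|_6 = 15 ⇒ 14
(1) 14|_6 = 2·6 + 2 ↦ 2·7 + 2|_7 = 16 ⇒ 15
(2) 15|_7 = 2·7 + 1 ↦ 2·8 + 1|_8 = 17 ⇒ 16
(3) 16|_8 = 2·8 ↦ 2·9|_9 = 18 ⇒ 17

16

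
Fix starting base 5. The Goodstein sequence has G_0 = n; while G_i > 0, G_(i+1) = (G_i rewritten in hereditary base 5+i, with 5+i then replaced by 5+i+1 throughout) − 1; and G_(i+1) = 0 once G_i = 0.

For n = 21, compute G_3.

29

G_0 = 21. HB_5(21) = 4·5 + 1. Bump = 25. G_1 = 24.
G_1 = 24. HB_6(24) = 4·6. Bump = 28. G_2 = 27.
G_2 = 27. HB_7(27) = 3·7 + 6. Bump = 30. G_3 = 29.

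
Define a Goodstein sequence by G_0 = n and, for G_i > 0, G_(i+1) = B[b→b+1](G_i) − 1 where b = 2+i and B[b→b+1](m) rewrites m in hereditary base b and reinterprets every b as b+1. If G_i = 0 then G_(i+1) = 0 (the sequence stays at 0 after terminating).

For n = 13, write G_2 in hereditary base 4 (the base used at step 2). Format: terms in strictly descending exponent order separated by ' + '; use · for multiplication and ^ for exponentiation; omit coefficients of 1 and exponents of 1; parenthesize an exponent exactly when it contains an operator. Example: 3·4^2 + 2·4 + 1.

G_0 = 13. HB_2(13) = 2^(2 + 1) + 2^2 + 1. Bump = 109. G_1 = 108.
G_1 = 108. HB_3(108) = 3^(3 + 1) + 3^3. Bump = 1280. G_2 = 1279.
G_2 = 1279. HB_4(1279) = 4^(4 + 1) + 3·4^3 + 3·4^2 + 3·4 + 3. Bump = 16093. G_3 = 16092.

4^(4 + 1) + 3·4^3 + 3·4^2 + 3·4 + 3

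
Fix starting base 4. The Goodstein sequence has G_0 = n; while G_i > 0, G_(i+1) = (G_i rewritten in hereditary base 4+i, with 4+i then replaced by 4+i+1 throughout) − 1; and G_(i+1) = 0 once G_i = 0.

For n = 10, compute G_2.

12

base 4: 10 = 2·4 + 2; at 5: 2·5 + 2 = 12; next = 11
base 5: 11 = 2·5 + 1; at 6: 2·6 + 1 = 13; next = 12
base 6: 12 = 2·6; at 7: 2·7 = 14; next = 13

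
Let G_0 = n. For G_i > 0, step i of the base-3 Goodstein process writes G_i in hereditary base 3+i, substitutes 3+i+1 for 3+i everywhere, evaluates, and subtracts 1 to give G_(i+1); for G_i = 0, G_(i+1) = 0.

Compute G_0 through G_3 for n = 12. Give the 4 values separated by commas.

12, 19, 27, 37

G_0=12  [base 3] 3^2 + 3  →[3↦4]→  4^2 + 4 = 20  −1 ⇒ G_1=19
G_1=19  [base 4] 4^2 + 3  →[4↦5]→  5^2 + 3 = 28  −1 ⇒ G_2=27
G_2=27  [base 5] 5^2 + 2  →[5↦6]→  6^2 + 2 = 38  −1 ⇒ G_3=37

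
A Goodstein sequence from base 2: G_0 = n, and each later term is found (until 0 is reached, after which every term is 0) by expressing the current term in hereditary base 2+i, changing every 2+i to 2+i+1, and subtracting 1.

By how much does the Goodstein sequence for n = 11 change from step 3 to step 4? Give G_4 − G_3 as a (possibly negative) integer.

G_0=11  [base 2] 2^(2 + 1) + 2 + 1  →[2↦3]→  3^(3 + 1) + 3 + 1 = 85  −1 ⇒ G_1=84
G_1=84  [base 3] 3^(3 + 1) + 3  →[3↦4]→  4^(4 + 1) + 4 = 1028  −1 ⇒ G_2=1027
G_2=1027  [base 4] 4^(4 + 1) + 3  →[4↦5]→  5^(5 + 1) + 3 = 15628  −1 ⇒ G_3=15627
G_3=15627  [base 5] 5^(5 + 1) + 2  →[5↦6]→  6^(6 + 1) + 2 = 279938  −1 ⇒ G_4=279937

264310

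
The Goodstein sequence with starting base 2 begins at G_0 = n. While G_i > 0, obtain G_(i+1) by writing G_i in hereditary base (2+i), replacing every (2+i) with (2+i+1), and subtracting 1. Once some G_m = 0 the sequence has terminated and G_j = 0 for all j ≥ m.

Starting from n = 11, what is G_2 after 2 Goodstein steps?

G_0=11  [base 2] 2^(2 + 1) + 2 + 1  →[2↦3]→  3^(3 + 1) + 3 + 1 = 85  −1 ⇒ G_1=84
G_1=84  [base 3] 3^(3 + 1) + 3  →[3↦4]→  4^(4 + 1) + 4 = 1028  −1 ⇒ G_2=1027
G_2=1027  [base 4] 4^(4 + 1) + 3  →[4↦5]→  5^(5 + 1) + 3 = 15628  −1 ⇒ G_3=15627

1027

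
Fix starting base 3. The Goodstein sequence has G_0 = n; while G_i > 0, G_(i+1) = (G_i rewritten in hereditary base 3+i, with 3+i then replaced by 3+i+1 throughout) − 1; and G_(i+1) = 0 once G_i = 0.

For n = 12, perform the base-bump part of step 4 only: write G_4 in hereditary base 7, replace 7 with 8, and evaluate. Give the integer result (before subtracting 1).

64

[0] 12 ≡ 3^2 + 3 (base 3). Lift 4: 20. −1: 19.
[1] 19 ≡ 4^2 + 3 (base 4). Lift 5: 28. −1: 27.
[2] 27 ≡ 5^2 + 2 (base 5). Lift 6: 38. −1: 37.
[3] 37 ≡ 6^2 + 1 (base 6). Lift 7: 50. −1: 49.
[4] 49 ≡ 7^2 (base 7). Lift 8: 64. −1: 63.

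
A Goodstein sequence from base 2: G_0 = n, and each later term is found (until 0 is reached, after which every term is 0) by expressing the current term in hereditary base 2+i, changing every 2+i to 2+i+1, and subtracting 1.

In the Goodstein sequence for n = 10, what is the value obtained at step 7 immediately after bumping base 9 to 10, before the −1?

step 0: 10 = 2^(2 + 1) + 2; sub 3 for 2: 3^(3 + 1) + 3; = 84; G_1 = 84−1 = 83
step 1: 83 = 3^(3 + 1) + 2; sub 4 for 3: 4^(4 + 1) + 2; = 1026; G_2 = 1026−1 = 1025
step 2: 1025 = 4^(4 + 1) + 1; sub 5 for 4: 5^(5 + 1) + 1; = 15626; G_3 = 15626−1 = 15625
step 3: 15625 = 5^(5 + 1); sub 6 for 5: 6^(6 + 1); = 279936; G_4 = 279936−1 = 279935
step 4: 279935 = 5·6^6 + 5·6^5 + 5·6^4 + 5·6^3 + 5·6^2 + 5·6 + 5; sub 7 for 6: 5·7^7 + 5·7^5 + 5·7^4 + 5·7^3 + 5·7^2 + 5·7 + 5; = 4215755; G_5 = 4215755−1 = 4215754
step 5: 4215754 = 5·7^7 + 5·7^5 + 5·7^4 + 5·7^3 + 5·7^2 + 5·7 + 4; sub 8 for 7: 5·8^8 + 5·8^5 + 5·8^4 + 5·8^3 + 5·8^2 + 5·8 + 4; = 84073324; G_6 = 84073324−1 = 84073323
step 6: 84073323 = 5·8^8 + 5·8^5 + 5·8^4 + 5·8^3 + 5·8^2 + 5·8 + 3; sub 9 for 8: 5·9^9 + 5·9^5 + 5·9^4 + 5·9^3 + 5·9^2 + 5·9 + 3; = 1937434593; G_7 = 1937434593−1 = 1937434592
step 7: 1937434592 = 5·9^9 + 5·9^5 + 5·9^4 + 5·9^3 + 5·9^2 + 5·9 + 2; sub 10 for 9: 5·10^10 + 5·10^5 + 5·10^4 + 5·10^3 + 5·10^2 + 5·10 + 2; = 50000555552; G_8 = 50000555552−1 = 50000555551

50000555552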